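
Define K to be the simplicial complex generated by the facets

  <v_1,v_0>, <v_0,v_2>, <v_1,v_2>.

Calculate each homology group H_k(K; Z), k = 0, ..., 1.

H_0 = Z,  H_1 = Z.

Fix the vertex order v_0 < v_1 < v_2 and write every simplex with vertices in increasing order. Then dim K = 1 and the simplices of K are:

  0-simplices (3): [v_0], [v_1], [v_2]
  1-simplices (3): [v_0,v_1], [v_0,v_2], [v_1,v_2]

giving chain groups C_0 ≅ Z^3, C_1 ≅ Z^3.

∂_1: C_1 → C_0 maps an edge to its endpoints' difference, ∂[p,q] = q − p. For instance
  ∂[v_1,v_2] = [v_2] − [v_1].
The resulting 3×3 matrix has rank 2, and its Smith normal form has invariant factors (1,1).

From H_k ≅ ker(∂_k) / im(∂_{k+1}) we obtain:

  H_0: rank C_0 − rank ∂_1 = 3 − 2 = 1, and the invariant factors of ∂_1 are all 1, so H_0 ≅ Z.
  H_1: rank ker ∂_1 − rank ∂_2 = (3 − 2) − 0 = 1, and there is no ∂_2, so H_1 ≅ Z.

(K is a triangulation of the circle S^1.)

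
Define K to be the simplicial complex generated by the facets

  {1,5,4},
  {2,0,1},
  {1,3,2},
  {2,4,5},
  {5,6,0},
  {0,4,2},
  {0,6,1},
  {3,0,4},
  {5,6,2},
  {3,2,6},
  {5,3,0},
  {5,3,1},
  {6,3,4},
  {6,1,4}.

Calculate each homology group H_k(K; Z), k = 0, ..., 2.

We work with the vertex ordering 0 < 1 < 2 < 3 < 4 < 5 < 6. The simplices of K, each written with vertices in increasing order, are:

  0-simplices (7): [0], [1], [2], [3], [4], [5], [6]
  1-simplices (21): [0,1], [0,2], [0,3], [0,4], [0,5], [0,6], [1,2], [1,3], [1,4], [1,5], [1,6], [2,3], [2,4], [2,5], [2,6], [3,4], [3,5], [3,6], [4,5], [4,6], [5,6]
  2-simplices (14): [0,1,2], [0,1,6], [0,2,4], [0,3,4], [0,3,5], [0,5,6], [1,2,3], [1,3,5], [1,4,5], [1,4,6], [2,3,6], [2,4,5], [2,5,6], [3,4,6]

Hence C_0 ≅ Z^7, C_1 ≅ Z^21, C_2 ≅ Z^14.

∂_1: C_1 → C_0 maps an edge to its endpoints' difference, ∂[p,q] = q − p. For instance
  ∂[4,6] = [6] − [4].
The resulting 7×21 matrix has rank 6, and its Smith normal form has invariant factors (1,1,1,1,1,1).

Boundary ∂_2: C_2 → C_1 maps a triangle to the signed sum of its edges. For instance
  ∂[0,3,5] = [3,5] − [0,5] + [0,3],
  ∂[2,3,6] = [3,6] − [2,6] + [2,3].
The resulting 21×14 matrix has rank 13, and its Smith normal form has invariant factors (1,1,1,1,1,1,1,1,1,1,1,1,1).

Reading off H_k = ker ∂_k / im ∂_{k+1}:

  H_0: rank C_0 − rank ∂_1 = 7 − 6 = 1, and the invariant factors of ∂_1 are all 1, so H_0 ≅ Z.
  H_1: rank ker ∂_1 − rank ∂_2 = (21 − 6) − 13 = 2, and the invariant factors of ∂_2 are all 1, so H_1 ≅ Z^2.
  H_2: rank ker ∂_2 − rank ∂_3 = (14 − 13) − 0 = 1, and there is no ∂_3, so H_2 ≅ Z.

As a check, the Euler characteristic is 7 − 21 + 14 = 0, which agrees with 1 − 2 + 1 = 0.

H_0 = Z,  H_1 = Z^2,  H_2 = Z.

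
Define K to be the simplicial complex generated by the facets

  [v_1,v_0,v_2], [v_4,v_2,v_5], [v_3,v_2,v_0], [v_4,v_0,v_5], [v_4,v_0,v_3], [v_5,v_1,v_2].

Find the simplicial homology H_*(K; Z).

H_0 ≅ Z,  H_1 ≅ Z,  H_2 = 0.

Fix the vertex order v_0 < v_1 < v_2 < v_3 < v_4 < v_5 and write every simplex with vertices in increasing order. Then dim K = 2 and the simplices of K are:

  0-simplices (6): [v_0], [v_1], [v_2], [v_3], [v_4], [v_5]
  1-simplices (12): [v_0,v_1], [v_0,v_2], [v_0,v_3], [v_0,v_4], [v_0,v_5], [v_1,v_2], [v_1,v_5], [v_2,v_3], [v_2,v_4], [v_2,v_5], [v_3,v_4], [v_4,v_5]
  2-simplices (6): [v_0,v_1,v_2], [v_0,v_2,v_3], [v_0,v_3,v_4], [v_0,v_4,v_5], [v_1,v_2,v_5], [v_2,v_4,v_5]

so the chain groups are C_0 ≅ Z^6, C_1 ≅ Z^12, C_2 ≅ Z^6.

The boundary map ∂_1: C_1 → C_0 is given by ∂[p,q] = [q] − [p].
This gives a 6×12 integer matrix of rank 5; reducing to Smith normal form yields diagonal entries (1,1,1,1,1).

∂_2: C_2 → C_1 acts by ∂[p,q,r] = [q,r] − [p,r] + [p,q]. For instance
  ∂[v_1,v_2,v_5] = [v_2,v_5] − [v_1,v_5] + [v_1,v_2],
  ∂[v_0,v_1,v_2] = [v_1,v_2] − [v_0,v_2] + [v_0,v_1].
As a 12×6 matrix over Z this has rank 6, with invariant factors (1,1,1,1,1,1).

From H_k ≅ ker(∂_k) / im(∂_{k+1}) we obtain:

  H_0: rank C_0 − rank ∂_1 = 6 − 5 = 1, and the invariant factors of ∂_1 are all 1, so H_0 = Z.
  H_1: rank ker ∂_1 − rank ∂_2 = (12 − 5) − 6 = 1, and the invariant factors of ∂_2 are all 1, so H_1 = Z.
  H_2: rank ker ∂_2 − rank ∂_3 = (6 − 6) − 0 = 0, and there is no ∂_3, so H_2 = 0.

As a check, the Euler characteristic is 6 − 12 + 6 = 0, which agrees with 1 − 1 + 0 = 0.
(K is a triangulation of the cylinder S^1 x I.)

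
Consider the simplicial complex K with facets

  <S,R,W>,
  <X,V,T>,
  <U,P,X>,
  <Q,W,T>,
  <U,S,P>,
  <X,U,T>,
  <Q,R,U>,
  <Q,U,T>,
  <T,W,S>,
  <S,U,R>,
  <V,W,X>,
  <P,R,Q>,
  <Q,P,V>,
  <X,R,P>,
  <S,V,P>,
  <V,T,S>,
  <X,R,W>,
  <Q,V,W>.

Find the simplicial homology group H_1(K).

H_1 ≅ Z ⊕ Z/2.

Take the total order P < Q < R < S < T < U < V < W < X on the vertex set. Then K (dimension 2) consists of the simplices:

  0-simplices (9): P, Q, R, S, T, U, V, W, X
  1-simplices (27): PQ, PR, PS, PU, PV, PX, QR, QT, QU, QV, QW, RS, RU, RW, RX, ST, SU, SV, SW, TU, TV, TW, TX, UX, VW, VX, WX
  2-simplices (18): PQR, PQV, PRX, PSU, PSV, PUX, QRU, QTU, QTW, QVW, RSU, RSW, RWX, STV, STW, TUX, TVX, VWX

so the chain groups are C_0 ≅ Z^9, C_1 ≅ Z^27, C_2 ≅ Z^18.

Boundary ∂_1: C_1 → C_0 is given by ∂[p,q] = [q] − [p]. For instance
  ∂QV = V − Q.
The 9×27 boundary matrix has rank 8 and Smith normal form diag(1,1,1,1,1,1,1,1).

Boundary ∂_2: C_2 → C_1 maps a triangle to the signed sum of its edges. For instance
  ∂QTW = TW − QW + QT,
  ∂RWX = WX − RX + RW.
This gives a 27×18 integer matrix of rank 18; reducing to Smith normal form yields diagonal entries (1,1,1,1,1,1,1,1,1,1,1,1,1,1,1,1,1,2).

Reading off H_k = ker ∂_k / im ∂_{k+1}:

  H_1: rank ker ∂_1 − rank ∂_2 = (27 − 8) − 18 = 1, and ∂_2 has invariant factor 2 > 1, so H_1 ≅ Z ⊕ Z/2.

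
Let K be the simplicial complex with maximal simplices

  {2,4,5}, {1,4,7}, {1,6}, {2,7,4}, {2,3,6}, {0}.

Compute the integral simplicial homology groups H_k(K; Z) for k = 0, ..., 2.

H_0 = Z^2,  H_1 = Z,  H_2 = 0.

Order the vertices as 0 < 1 < 2 < 3 < 4 < 5 < 6 < 7. Listing each simplex with vertices in this order, K has dimension 2 with simplices:

  0-simplices (8): [0], [1], [2], [3], [4], [5], [6], [7]
  1-simplices (11): [1,4], [1,6], [1,7], [2,3], [2,4], [2,5], [2,6], [2,7], [3,6], [4,5], [4,7]
  2-simplices (4): [1,4,7], [2,3,6], [2,4,5], [2,4,7]

so the chain groups are C_0 ≅ Z^8, C_1 ≅ Z^11, C_2 ≅ Z^4.

The boundary map ∂_1: C_1 → C_0 maps an edge to its endpoints' difference, ∂[p,q] = q − p.
The 8×11 boundary matrix has rank 6 and Smith normal form diag(1,1,1,1,1,1).

∂_2: C_2 → C_1 sends each 2-simplex [p,q,r] to [q,r] − [p,r] + [p,q]. For instance
  ∂[2,3,6] = [3,6] − [2,6] + [2,3],
  ∂[2,4,5] = [4,5] − [2,5] + [2,4].
The 11×4 boundary matrix has rank 4 and Smith normal form diag(1,1,1,1).

Now H_k = ker ∂_k / im ∂_{k+1}, so:

  H_0: rank C_0 − rank ∂_1 = 8 − 6 = 2, and the invariant factors of ∂_1 are all 1, so H_0 = Z^2.
  H_1: rank ker ∂_1 − rank ∂_2 = (11 − 6) − 4 = 1, and the invariant factors of ∂_2 are all 1, so H_1 = Z.
  H_2: rank ker ∂_2 − rank ∂_3 = (4 − 4) − 0 = 0, and there is no ∂_3, so H_2 = 0.

As a check, the Euler characteristic is 8 − 11 + 4 = 1, which agrees with 2 − 1 + 0 = 1.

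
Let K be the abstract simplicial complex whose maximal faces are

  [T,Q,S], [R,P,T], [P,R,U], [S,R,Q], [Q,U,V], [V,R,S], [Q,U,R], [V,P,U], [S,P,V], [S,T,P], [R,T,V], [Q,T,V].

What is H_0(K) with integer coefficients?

Take the total order P < Q < R < S < T < U < V on the vertex set. Then K (dimension 2) consists of the simplices:

  0-simplices (7): P, Q, R, S, T, U, V
  1-simplices (18): PR, PS, PT, PU, PV, QR, QS, QT, QU, QV, RS, RT, RU, RV, ST, SV, TV, UV
  2-simplices (12): PRT, PRU, PST, PSV, PUV, QRS, QRU, QST, QTV, QUV, RSV, RTV

so the chain groups are C_0 ≅ Z^7, C_1 ≅ Z^18, C_2 ≅ Z^12.

The boundary map ∂_1: C_1 → C_0 is given by ∂[p,q] = [q] − [p].
The resulting 7×18 matrix has rank 6, and its Smith normal form has invariant factors (1,1,1,1,1,1).

Boundary ∂_2: C_2 → C_1 acts by ∂[p,q,r] = [q,r] − [p,r] + [p,q]. For instance
  ∂PST = ST − PT + PS,
  ∂PRT = RT − PT + PR.
As a 18×12 matrix over Z this has rank 12, with invariant factors (1,1,1,1,1,1,1,1,1,1,1,2).

From H_k ≅ ker(∂_k) / im(∂_{k+1}) we obtain:

  H_0: rank C_0 − rank ∂_1 = 7 − 6 = 1, and the invariant factors of ∂_1 are all 1, so H_0 ≅ Z.

H_0 = Z.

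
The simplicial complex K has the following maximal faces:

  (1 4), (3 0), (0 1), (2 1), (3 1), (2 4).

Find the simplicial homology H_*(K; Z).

Fix the vertex order 0 < 1 < 2 < 3 < 4 and write every simplex with vertices in increasing order. Then dim K = 1 and the simplices of K are:

  0-simplices (5): [0], [1], [2], [3], [4]
  1-simplices (6): [0,1], [0,3], [1,2], [1,3], [1,4], [2,4]

Hence C_0 ≅ Z^5, C_1 ≅ Z^6.

Boundary ∂_1: C_1 → C_0 sends each edge [p,q] (with p < q) to q − p. For instance
  ∂[0,1] = [1] − [0].
The 5×6 boundary matrix has rank 4 and Smith normal form diag(1,1,1,1).

Reading off H_k = ker ∂_k / im ∂_{k+1}:

  H_0: rank C_0 − rank ∂_1 = 5 − 4 = 1, and the invariant factors of ∂_1 are all 1, so H_0 = Z.
  H_1: rank ker ∂_1 − rank ∂_2 = (6 − 4) − 0 = 2, and there is no ∂_2, so H_1 = Z^2.

(K is a triangulation of a wedge of 2 circles.)

H_0 ≅ Z,  H_1 ≅ Z^2.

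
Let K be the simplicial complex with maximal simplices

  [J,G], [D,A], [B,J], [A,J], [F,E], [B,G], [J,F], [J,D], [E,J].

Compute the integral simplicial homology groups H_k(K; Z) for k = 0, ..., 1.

H_0 ≅ Z,  H_1 ≅ Z^3.

Take the total order A < B < D < E < F < G < J on the vertex set. Then K (dimension 1) consists of the simplices:

  0-simplices (7): A, B, D, E, F, G, J
  1-simplices (9): AD, AJ, BG, BJ, DJ, EF, EJ, FJ, GJ

Hence C_0 ≅ Z^7, C_1 ≅ Z^9.

The boundary map ∂_1: C_1 → C_0 maps an edge to its endpoints' difference, ∂[p,q] = q − p. For instance
  ∂FJ = J − F.
The 7×9 boundary matrix has rank 6 and Smith normal form diag(1,1,1,1,1,1).

From H_k ≅ ker(∂_k) / im(∂_{k+1}) we obtain:

  H_0: rank C_0 − rank ∂_1 = 7 − 6 = 1, and the invariant factors of ∂_1 are all 1, so H_0 = Z.
  H_1: rank ker ∂_1 − rank ∂_2 = (9 − 6) − 0 = 3, and there is no ∂_2, so H_1 = Z^3.

(K is a triangulation of a wedge of 3 circles.)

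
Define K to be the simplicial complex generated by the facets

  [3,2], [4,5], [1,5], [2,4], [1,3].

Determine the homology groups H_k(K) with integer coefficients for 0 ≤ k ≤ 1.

H_0 ≅ Z,  H_1 ≅ Z.

K has 5 vertices, 5 edges.
rank ∂_0 = 0, rank ∂_1 = 4 ⇒ b_0 = 5 − 0 − 4 = 1; all invariant factors of ∂_1 are 1 so no torsion. So H_0 ≅ Z.
rank ∂_1 = 4, rank ∂_2 = 0 ⇒ b_1 = 5 − 4 − 0 = 1. So H_1 ≅ Z.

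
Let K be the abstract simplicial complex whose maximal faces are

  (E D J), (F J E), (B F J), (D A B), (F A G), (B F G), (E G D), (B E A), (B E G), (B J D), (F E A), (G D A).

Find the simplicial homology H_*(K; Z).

Take the total order A < B < D < E < F < G < J on the vertex set. Then K (dimension 2) consists of the simplices:

  0-simplices (7): A, B, D, E, F, G, J
  1-simplices (18): AB, AD, AE, AF, AG, BD, BE, BF, BG, BJ, DE, DG, DJ, EF, EG, EJ, FG, FJ
  2-simplices (12): ABD, ABE, ADG, AEF, AFG, BDJ, BEG, BFG, BFJ, DEG, DEJ, EFJ

giving chain groups C_0 ≅ Z^7, C_1 ≅ Z^18, C_2 ≅ Z^12.

Boundary ∂_1: C_1 → C_0 sends each edge [p,q] (with p < q) to q − p.
The resulting 7×18 matrix has rank 6, and its Smith normal form has invariant factors (1,1,1,1,1,1).

The boundary map ∂_2: C_2 → C_1 maps a triangle to the signed sum of its edges. For instance
  ∂AFG = FG − AG + AF,
  ∂DEJ = EJ − DJ + DE.
The resulting 18×12 matrix has rank 12, and its Smith normal form has invariant factors (1,1,1,1,1,1,1,1,1,1,1,2).

Computing H_k = (kernel of ∂_k) / (image of ∂_{k+1}):

  H_0: rank C_0 − rank ∂_1 = 7 − 6 = 1, and the invariant factors of ∂_1 are all 1, so H_0 ≅ Z.
  H_1: rank ker ∂_1 − rank ∂_2 = (18 − 6) − 12 = 0, and ∂_2 has invariant factor 2 > 1, so H_1 ≅ Z/2.
  H_2: rank ker ∂_2 − rank ∂_3 = (12 − 12) − 0 = 0, and there is no ∂_3, so H_2 ≅ 0.

H_0 ≅ Z,  H_1 ≅ Z/2,  H_2 = 0.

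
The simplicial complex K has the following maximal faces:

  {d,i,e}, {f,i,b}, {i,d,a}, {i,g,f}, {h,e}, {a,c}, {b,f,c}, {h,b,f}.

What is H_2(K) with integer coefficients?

H_2 ≅ 0.

We work with the vertex ordering a < b < c < d < e < f < g < h < i. The simplices of K, each written with vertices in increasing order, are:

  0-simplices (9): a, b, c, d, e, f, g, h, i
  1-simplices (16): ac, ad, ai, bc, bf, bh, bi, cf, de, di, eh, ei, fg, fh, fi, gi
  2-simplices (6): adi, bcf, bfh, bfi, dei, fgi

Hence C_0 ≅ Z^9, C_1 ≅ Z^16, C_2 ≅ Z^6.

The boundary map ∂_1: C_1 → C_0 is given by ∂[p,q] = [q] − [p].
The resulting 9×16 matrix has rank 8, and its Smith normal form has invariant factors (1,1,1,1,1,1,1,1).

The boundary map ∂_2: C_2 → C_1 acts by ∂[p,q,r] = [q,r] − [p,r] + [p,q]. For instance
  ∂adi = di − ai + ad,
  ∂bcf = cf − bf + bc.
The resulting 16×6 matrix has rank 6, and its Smith normal form has invariant factors (1,1,1,1,1,1).

Now H_k = ker ∂_k / im ∂_{k+1}, so:

  H_2: rank ker ∂_2 − rank ∂_3 = (6 − 6) − 0 = 0, and there is no ∂_3, so H_2 = 0.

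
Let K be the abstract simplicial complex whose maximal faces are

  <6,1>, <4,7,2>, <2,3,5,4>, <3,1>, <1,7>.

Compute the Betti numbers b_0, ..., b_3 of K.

Fix the vertex order 1 < 2 < 3 < 4 < 5 < 6 < 7 and write every simplex with vertices in increasing order. Then dim K = 3 and the simplices of K are:

  0-simplices (7): [1], [2], [3], [4], [5], [6], [7]
  1-simplices (11): [1,3], [1,6], [1,7], [2,3], [2,4], [2,5], [2,7], [3,4], [3,5], [4,5], [4,7]
  2-simplices (5): [2,3,4], [2,3,5], [2,4,5], [2,4,7], [3,4,5]
  3-simplices (1): [2,3,4,5]

so the chain groups are C_0 ≅ Z^7, C_1 ≅ Z^11, C_2 ≅ Z^5, C_3 ≅ Z^1.

Boundary ∂_1: C_1 → C_0 maps an edge to its endpoints' difference, ∂[p,q] = q − p.
The resulting 7×11 matrix has rank 6, and its Smith normal form has invariant factors (1,1,1,1,1,1).

Boundary ∂_2: C_2 → C_1 acts by ∂[p,q,r] = [q,r] − [p,r] + [p,q]. For instance
  ∂[2,4,7] = [4,7] − [2,7] + [2,4],
  ∂[2,3,4] = [3,4] − [2,4] + [2,3].
The 11×5 boundary matrix has rank 4 and Smith normal form diag(1,1,1,1).

The boundary map ∂_3: C_3 → C_2 sends each 3-simplex σ to the alternating sum Σ_i (−1)^i (σ with its i-th vertex removed). For instance
  ∂[2,3,4,5] = [3,4,5] − [2,4,5] + [2,3,5] − [2,3,4].
As a 5×1 matrix over Z this has rank 1, with invariant factors (1).

Computing H_k = (kernel of ∂_k) / (image of ∂_{k+1}):

  H_0: rank C_0 − rank ∂_1 = 7 − 6 = 1, and the invariant factors of ∂_1 are all 1, so H_0 ≅ Z.
  H_1: rank ker ∂_1 − rank ∂_2 = (11 − 6) − 4 = 1, and the invariant factors of ∂_2 are all 1, so H_1 ≅ Z.
  H_2: rank ker ∂_2 − rank ∂_3 = (5 − 4) − 1 = 0, and the invariant factors of ∂_3 are all 1, so H_2 ≅ 0.
  H_3: rank ker ∂_3 − rank ∂_4 = (1 − 1) − 0 = 0, and there is no ∂_4, so H_3 ≅ 0.

Hence the Betti numbers are b_0 = 1, b_1 = 1, b_2 = 0, b_3 = 0.

b_0 = 1, b_1 = 1, b_2 = 0, b_3 = 0.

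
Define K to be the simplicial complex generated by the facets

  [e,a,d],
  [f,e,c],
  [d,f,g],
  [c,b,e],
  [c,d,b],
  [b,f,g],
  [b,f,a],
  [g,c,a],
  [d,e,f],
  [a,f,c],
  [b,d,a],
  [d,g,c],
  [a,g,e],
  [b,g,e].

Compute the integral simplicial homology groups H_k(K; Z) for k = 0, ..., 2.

We work with the vertex ordering a < b < c < d < e < f < g. The simplices of K, each written with vertices in increasing order, are:

  0-simplices (7): a, b, c, d, e, f, g
  1-simplices (21): ab, ac, ad, ae, af, ag, bc, bd, be, bf, bg, cd, ce, cf, cg, de, df, dg, ef, eg, fg
  2-simplices (14): abd, abf, acf, acg, ade, aeg, bcd, bce, beg, bfg, cdg, cef, def, dfg

Hence C_0 ≅ Z^7, C_1 ≅ Z^21, C_2 ≅ Z^14.

The boundary map ∂_1: C_1 → C_0 maps an edge to its endpoints' difference, ∂[p,q] = q − p. For instance
  ∂fg = g − f.
The 7×21 boundary matrix has rank 6 and Smith normal form diag(1,1,1,1,1,1).

The boundary map ∂_2: C_2 → C_1 acts by ∂[p,q,r] = [q,r] − [p,r] + [p,q]. For instance
  ∂acg = cg − ag + ac,
  ∂cef = ef − cf + ce.
This gives a 21×14 integer matrix of rank 13; reducing to Smith normal form yields diagonal entries (1,1,1,1,1,1,1,1,1,1,1,1,1).

From H_k ≅ ker(∂_k) / im(∂_{k+1}) we obtain:

  H_0: rank C_0 − rank ∂_1 = 7 − 6 = 1, and the invariant factors of ∂_1 are all 1, so H_0 ≅ Z.
  H_1: rank ker ∂_1 − rank ∂_2 = (21 − 6) − 13 = 2, and the invariant factors of ∂_2 are all 1, so H_1 ≅ Z^2.
  H_2: rank ker ∂_2 − rank ∂_3 = (14 − 13) − 0 = 1, and there is no ∂_3, so H_2 ≅ Z.

H_0 ≅ Z,  H_1 ≅ Z^2,  H_2 ≅ Z.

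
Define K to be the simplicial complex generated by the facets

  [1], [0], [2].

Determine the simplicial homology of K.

Fix the vertex order 0 < 1 < 2 and write every simplex with vertices in increasing order. Then dim K = 0 and the simplices of K are:

  0-simplices (3): [0], [1], [2]

so the chain groups are C_0 ≅ Z^3.

Now H_k = ker ∂_k / im ∂_{k+1}, so:

  H_0: rank C_0 − rank ∂_1 = 3 − 0 = 3, and there is no ∂_1, so H_0 ≅ Z^3.

(K is a triangulation of a set of 3 points.)

H_0 = Z^3.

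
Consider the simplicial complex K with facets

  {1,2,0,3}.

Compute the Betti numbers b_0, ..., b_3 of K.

b_0 = 1, b_1 = 0, b_2 = 0, b_3 = 0.

Fix the vertex order 0 < 1 < 2 < 3 and write every simplex with vertices in increasing order. Then dim K = 3 and the simplices of K are:

  0-simplices (4): [0], [1], [2], [3]
  1-simplices (6): [0,1], [0,2], [0,3], [1,2], [1,3], [2,3]
  2-simplices (4): [0,1,2], [0,1,3], [0,2,3], [1,2,3]
  3-simplices (1): [0,1,2,3]

so the chain groups are C_0 ≅ Z^4, C_1 ≅ Z^6, C_2 ≅ Z^4, C_3 ≅ Z^1.

The boundary map ∂_1: C_1 → C_0 sends each edge [p,q] (with p < q) to q − p.
As a 4×6 matrix over Z this has rank 3, with invariant factors (1,1,1).

∂_2: C_2 → C_1 sends each 2-simplex [p,q,r] to [q,r] − [p,r] + [p,q]. For instance
  ∂[1,2,3] = [2,3] − [1,3] + [1,2],
  ∂[0,1,2] = [1,2] − [0,2] + [0,1].
The 6×4 boundary matrix has rank 3 and Smith normal form diag(1,1,1).

∂_3: C_3 → C_2 sends each 3-simplex σ to the alternating sum Σ_i (−1)^i (σ with its i-th vertex removed). For instance
  ∂[0,1,2,3] = [1,2,3] − [0,2,3] + [0,1,3] − [0,1,2].
This gives a 4×1 integer matrix of rank 1; reducing to Smith normal form yields diagonal entries (1).

Computing H_k = (kernel of ∂_k) / (image of ∂_{k+1}):

  H_0: rank C_0 − rank ∂_1 = 4 − 3 = 1, and the invariant factors of ∂_1 are all 1, so H_0 ≅ Z.
  H_1: rank ker ∂_1 − rank ∂_2 = (6 − 3) − 3 = 0, and the invariant factors of ∂_2 are all 1, so H_1 ≅ 0.
  H_2: rank ker ∂_2 − rank ∂_3 = (4 − 3) − 1 = 0, and the invariant factors of ∂_3 are all 1, so H_2 ≅ 0.
  H_3: rank ker ∂_3 − rank ∂_4 = (1 − 1) − 0 = 0, and there is no ∂_4, so H_3 ≅ 0.

As a check, the Euler characteristic is 4 − 6 + 4 − 1 = 1, which agrees with 1 − 0 + 0 − 0 = 1.

Hence the Betti numbers are b_0 = 1, b_1 = 0, b_2 = 0, b_3 = 0.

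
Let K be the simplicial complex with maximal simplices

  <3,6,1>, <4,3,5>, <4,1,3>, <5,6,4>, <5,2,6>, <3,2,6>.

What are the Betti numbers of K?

b_0 = 1, b_1 = 1, b_2 = 0.

Order the vertices as 1 < 2 < 3 < 4 < 5 < 6. Listing each simplex with vertices in this order, K has dimension 2 with simplices:

  0-simplices (6): [1], [2], [3], [4], [5], [6]
  1-simplices (12): [1,3], [1,4], [1,6], [2,3], [2,5], [2,6], [3,4], [3,5], [3,6], [4,5], [4,6], [5,6]
  2-simplices (6): [1,3,4], [1,3,6], [2,3,6], [2,5,6], [3,4,5], [4,5,6]

so the chain groups are C_0 ≅ Z^6, C_1 ≅ Z^12, C_2 ≅ Z^6.

∂_1: C_1 → C_0 sends each edge [p,q] (with p < q) to q − p.
As a 6×12 matrix over Z this has rank 5, with invariant factors (1,1,1,1,1).

∂_2: C_2 → C_1 maps a triangle to the signed sum of its edges. For instance
  ∂[2,5,6] = [5,6] − [2,6] + [2,5],
  ∂[2,3,6] = [3,6] − [2,6] + [2,3].
The resulting 12×6 matrix has rank 6, and its Smith normal form has invariant factors (1,1,1,1,1,1).

Now H_k = ker ∂_k / im ∂_{k+1}, so:

  H_0: rank C_0 − rank ∂_1 = 6 − 5 = 1, and the invariant factors of ∂_1 are all 1, so H_0 = Z.
  H_1: rank ker ∂_1 − rank ∂_2 = (12 − 5) − 6 = 1, and the invariant factors of ∂_2 are all 1, so H_1 = Z.
  H_2: rank ker ∂_2 − rank ∂_3 = (6 − 6) − 0 = 0, and there is no ∂_3, so H_2 = 0.

Hence the Betti numbers are b_0 = 1, b_1 = 1, b_2 = 0.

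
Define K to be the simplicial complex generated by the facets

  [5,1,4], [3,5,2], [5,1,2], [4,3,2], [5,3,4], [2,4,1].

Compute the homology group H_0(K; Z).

Take the total order 1 < 2 < 3 < 4 < 5 on the vertex set. Then K (dimension 2) consists of the simplices:

  0-simplices (5): [1], [2], [3], [4], [5]
  1-simplices (9): [1,2], [1,4], [1,5], [2,3], [2,4], [2,5], [3,4], [3,5], [4,5]
  2-simplices (6): [1,2,4], [1,2,5], [1,4,5], [2,3,4], [2,3,5], [3,4,5]

giving chain groups C_0 ≅ Z^5, C_1 ≅ Z^9, C_2 ≅ Z^6.

∂_1: C_1 → C_0 maps an edge to its endpoints' difference, ∂[p,q] = q − p. For instance
  ∂[3,5] = [5] − [3].
The 5×9 boundary matrix has rank 4 and Smith normal form diag(1,1,1,1).

The boundary map ∂_2: C_2 → C_1 acts by ∂[p,q,r] = [q,r] − [p,r] + [p,q]. For instance
  ∂[1,2,5] = [2,5] − [1,5] + [1,2],
  ∂[2,3,5] = [3,5] − [2,5] + [2,3].
As a 9×6 matrix over Z this has rank 5, with invariant factors (1,1,1,1,1).

Computing H_k = (kernel of ∂_k) / (image of ∂_{k+1}):

  H_0: rank C_0 − rank ∂_1 = 5 − 4 = 1, and the invariant factors of ∂_1 are all 1, so H_0 = Z.

H_0 = Z.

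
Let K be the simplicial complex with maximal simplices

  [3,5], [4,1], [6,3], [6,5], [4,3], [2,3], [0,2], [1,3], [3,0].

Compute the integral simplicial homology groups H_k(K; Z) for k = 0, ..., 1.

Take the total order 0 < 1 < 2 < 3 < 4 < 5 < 6 on the vertex set. Then K (dimension 1) consists of the simplices:

  0-simplices (7): [0], [1], [2], [3], [4], [5], [6]
  1-simplices (9): [0,2], [0,3], [1,3], [1,4], [2,3], [3,4], [3,5], [3,6], [5,6]

giving chain groups C_0 ≅ Z^7, C_1 ≅ Z^9.

Boundary ∂_1: C_1 → C_0 maps an edge to its endpoints' difference, ∂[p,q] = q − p. For instance
  ∂[3,4] = [4] − [3].
As a 7×9 matrix over Z this has rank 6, with invariant factors (1,1,1,1,1,1).

From H_k ≅ ker(∂_k) / im(∂_{k+1}) we obtain:

  H_0: rank C_0 − rank ∂_1 = 7 − 6 = 1, and the invariant factors of ∂_1 are all 1, so H_0 ≅ Z.
  H_1: rank ker ∂_1 − rank ∂_2 = (9 − 6) − 0 = 3, and there is no ∂_2, so H_1 ≅ Z^3.

(K is a triangulation of a wedge of 3 circles.)

H_0 = Z,  H_1 = Z^3.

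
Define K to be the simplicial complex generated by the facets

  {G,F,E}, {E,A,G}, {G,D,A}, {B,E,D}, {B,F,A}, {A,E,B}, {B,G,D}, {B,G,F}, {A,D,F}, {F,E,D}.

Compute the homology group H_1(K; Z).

H_1 = Z/2.

Fix the vertex order A < B < D < E < F < G and write every simplex with vertices in increasing order. Then dim K = 2 and the simplices of K are:

  0-simplices (6): A, B, D, E, F, G
  1-simplices (15): AB, AD, AE, AF, AG, BD, BE, BF, BG, DE, DF, DG, EF, EG, FG
  2-simplices (10): ABE, ABF, ADF, ADG, AEG, BDE, BDG, BFG, DEF, EFG

Hence C_0 ≅ Z^6, C_1 ≅ Z^15, C_2 ≅ Z^10.

Boundary ∂_1: C_1 → C_0 maps an edge to its endpoints' difference, ∂[p,q] = q − p.
As a 6×15 matrix over Z this has rank 5, with invariant factors (1,1,1,1,1).

∂_2: C_2 → C_1 maps a triangle to the signed sum of its edges. For instance
  ∂DEF = EF − DF + DE,
  ∂BDE = DE − BE + BD.
The 15×10 boundary matrix has rank 10 and Smith normal form diag(1,1,1,1,1,1,1,1,1,2).

From H_k ≅ ker(∂_k) / im(∂_{k+1}) we obtain:

  H_1: rank ker ∂_1 − rank ∂_2 = (15 − 5) − 10 = 0, and ∂_2 has invariant factor 2 > 1, so H_1 ≅ Z/2.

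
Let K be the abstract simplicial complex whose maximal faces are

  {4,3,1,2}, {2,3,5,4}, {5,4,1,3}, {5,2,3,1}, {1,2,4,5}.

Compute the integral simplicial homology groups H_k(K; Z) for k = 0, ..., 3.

We work with the vertex ordering 1 < 2 < 3 < 4 < 5. The simplices of K, each written with vertices in increasing order, are:

  0-simplices (5): [1], [2], [3], [4], [5]
  1-simplices (10): [1,2], [1,3], [1,4], [1,5], [2,3], [2,4], [2,5], [3,4], [3,5], [4,5]
  2-simplices (10): [1,2,3], [1,2,4], [1,2,5], [1,3,4], [1,3,5], [1,4,5], [2,3,4], [2,3,5], [2,4,5], [3,4,5]
  3-simplices (5): [1,2,3,4], [1,2,3,5], [1,2,4,5], [1,3,4,5], [2,3,4,5]

so the chain groups are C_0 ≅ Z^5, C_1 ≅ Z^10, C_2 ≅ Z^10, C_3 ≅ Z^5.

The boundary map ∂_1: C_1 → C_0 is given by ∂[p,q] = [q] − [p]. For instance
  ∂[2,4] = [4] − [2].
The resulting 5×10 matrix has rank 4, and its Smith normal form has invariant factors (1,1,1,1).

The boundary map ∂_2: C_2 → C_1 maps a triangle to the signed sum of its edges. For instance
  ∂[2,3,5] = [3,5] − [2,5] + [2,3],
  ∂[1,3,5] = [3,5] − [1,5] + [1,3].
The resulting 10×10 matrix has rank 6, and its Smith normal form has invariant factors (1,1,1,1,1,1).

∂_3: C_3 → C_2 sends each 3-simplex σ to the alternating sum Σ_i (−1)^i (σ with its i-th vertex removed). For instance
  ∂[1,2,3,4] = [2,3,4] − [1,3,4] + [1,2,4] − [1,2,3],
  ∂[1,2,4,5] = [2,4,5] − [1,4,5] + [1,2,5] − [1,2,4].
The resulting 10×5 matrix has rank 4, and its Smith normal form has invariant factors (1,1,1,1).

Reading off H_k = ker ∂_k / im ∂_{k+1}:

  H_0: rank C_0 − rank ∂_1 = 5 − 4 = 1, and the invariant factors of ∂_1 are all 1, so H_0 ≅ Z.
  H_1: rank ker ∂_1 − rank ∂_2 = (10 − 4) − 6 = 0, and the invariant factors of ∂_2 are all 1, so H_1 ≅ 0.
  H_2: rank ker ∂_2 − rank ∂_3 = (10 − 6) − 4 = 0, and the invariant factors of ∂_3 are all 1, so H_2 ≅ 0.
  H_3: rank ker ∂_3 − rank ∂_4 = (5 − 4) − 0 = 1, and there is no ∂_4, so H_3 ≅ Z.

As a check, the Euler characteristic is 5 − 10 + 10 − 5 = 0, which agrees with 1 − 0 + 0 − 1 = 0.
(K is a triangulation of the 3-sphere S^3.)

H_0 ≅ Z,  H_1 = 0,  H_2 = 0,  H_3 ≅ Z.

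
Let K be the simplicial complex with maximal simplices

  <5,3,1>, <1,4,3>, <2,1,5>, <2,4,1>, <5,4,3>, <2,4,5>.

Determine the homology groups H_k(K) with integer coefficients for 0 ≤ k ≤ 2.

Take the total order 1 < 2 < 3 < 4 < 5 on the vertex set. Then K (dimension 2) consists of the simplices:

  0-simplices (5): [1], [2], [3], [4], [5]
  1-simplices (9): [1,2], [1,3], [1,4], [1,5], [2,4], [2,5], [3,4], [3,5], [4,5]
  2-simplices (6): [1,2,4], [1,2,5], [1,3,4], [1,3,5], [2,4,5], [3,4,5]

Hence C_0 ≅ Z^5, C_1 ≅ Z^9, C_2 ≅ Z^6.

The boundary map ∂_1: C_1 → C_0 sends each edge [p,q] (with p < q) to q − p. For instance
  ∂[1,2] = [2] − [1].
This gives a 5×9 integer matrix of rank 4; reducing to Smith normal form yields diagonal entries (1,1,1,1).

The boundary map ∂_2: C_2 → C_1 maps a triangle to the signed sum of its edges. For instance
  ∂[1,3,5] = [3,5] − [1,5] + [1,3],
  ∂[3,4,5] = [4,5] − [3,5] + [3,4].
This gives a 9×6 integer matrix of rank 5; reducing to Smith normal form yields diagonal entries (1,1,1,1,1).

From H_k ≅ ker(∂_k) / im(∂_{k+1}) we obtain:

  H_0: rank C_0 − rank ∂_1 = 5 − 4 = 1, and the invariant factors of ∂_1 are all 1, so H_0 = Z.
  H_1: rank ker ∂_1 − rank ∂_2 = (9 − 4) − 5 = 0, and the invariant factors of ∂_2 are all 1, so H_1 = 0.
  H_2: rank ker ∂_2 − rank ∂_3 = (6 − 5) − 0 = 1, and there is no ∂_3, so H_2 = Z.

As a check, the Euler characteristic is 5 − 9 + 6 = 2, which agrees with 1 − 0 + 1 = 2.

H_0 ≅ Z,  H_1 = 0,  H_2 ≅ Z.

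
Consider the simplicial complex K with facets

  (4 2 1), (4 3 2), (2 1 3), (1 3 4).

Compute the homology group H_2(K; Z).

H_2 ≅ Z.

K has 4 vertices, 6 edges, 4 triangles.
rank ∂_2 = 3, rank ∂_3 = 0 ⇒ b_2 = 4 − 3 − 0 = 1. So H_2 = Z.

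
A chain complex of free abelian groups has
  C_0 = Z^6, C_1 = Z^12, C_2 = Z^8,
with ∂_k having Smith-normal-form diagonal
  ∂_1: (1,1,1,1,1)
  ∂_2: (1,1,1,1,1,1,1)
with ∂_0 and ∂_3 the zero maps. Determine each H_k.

H_0 = Z,  H_1 = 0,  H_2 = Z.

H_0: b_0 = 6 − 0 − 5 = 1; torsion from ∂_1 factors > 1: none. So H_0 = Z.
H_1: b_1 = 12 − 5 − 7 = 0; torsion from ∂_2 factors > 1: none. So H_1 = 0.
H_2: b_2 = 8 − 7 − 0 = 1; torsion from ∂_3 factors > 1: none. So H_2 = Z.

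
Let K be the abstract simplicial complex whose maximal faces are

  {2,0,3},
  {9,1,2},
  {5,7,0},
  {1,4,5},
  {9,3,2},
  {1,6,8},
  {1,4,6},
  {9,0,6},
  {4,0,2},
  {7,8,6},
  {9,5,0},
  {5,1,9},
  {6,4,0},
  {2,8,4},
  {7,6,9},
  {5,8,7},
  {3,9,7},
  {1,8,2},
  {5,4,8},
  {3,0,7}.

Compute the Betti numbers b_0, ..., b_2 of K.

Order the vertices as 0 < 1 < 2 < 3 < 4 < 5 < 6 < 7 < 8 < 9. Listing each simplex with vertices in this order, K has dimension 2 with simplices:

  0-simplices (10): [0], [1], [2], [3], [4], [5], [6], [7], [8], [9]
  1-simplices (30): (30 of them)
  2-simplices (20): (20 of them)

Hence C_0 ≅ Z^10, C_1 ≅ Z^30, C_2 ≅ Z^20.

∂_1: C_1 → C_0 sends each edge [p,q] (with p < q) to q − p. For instance
  ∂[3,7] = [7] − [3].
As a 10×30 matrix over Z this has rank 9, with invariant factors (1,1,1,1,1,1,1,1,1).

The boundary map ∂_2: C_2 → C_1 maps a triangle to the signed sum of its edges. For instance
  ∂[5,7,8] = [7,8] − [5,8] + [5,7],
  ∂[0,2,4] = [2,4] − [0,4] + [0,2].
As a 30×20 matrix over Z this has rank 20, with invariant factors (1,1,1,1,1,1,1,1,1,1,1,1,1,1,1,1,1,1,1,2).

From H_k ≅ ker(∂_k) / im(∂_{k+1}) we obtain:

  H_0: rank C_0 − rank ∂_1 = 10 − 9 = 1, and the invariant factors of ∂_1 are all 1, so H_0 ≅ Z.
  H_1: rank ker ∂_1 − rank ∂_2 = (30 − 9) − 20 = 1, and ∂_2 has invariant factor 2 > 1, so H_1 ≅ Z ⊕ Z/2.
  H_2: rank ker ∂_2 − rank ∂_3 = (20 − 20) − 0 = 0, and there is no ∂_3, so H_2 ≅ 0.

As a check, the Euler characteristic is 10 − 30 + 20 = 0, which agrees with 1 − 1 + 0 = 0.

Hence the Betti numbers are b_0 = 1, b_1 = 1, b_2 = 0.

b_0 = 1, b_1 = 1, b_2 = 0.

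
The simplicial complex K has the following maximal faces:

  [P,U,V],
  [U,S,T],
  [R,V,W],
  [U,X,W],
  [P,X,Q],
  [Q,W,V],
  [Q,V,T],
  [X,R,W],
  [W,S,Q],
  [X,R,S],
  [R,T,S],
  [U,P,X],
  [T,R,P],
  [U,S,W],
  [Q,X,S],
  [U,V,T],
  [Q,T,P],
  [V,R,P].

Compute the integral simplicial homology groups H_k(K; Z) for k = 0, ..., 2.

K has 9 vertices, 27 edges, 18 triangles.
rank ∂_0 = 0, rank ∂_1 = 8 ⇒ b_0 = 9 − 0 − 8 = 1; all invariant factors of ∂_1 are 1 so no torsion. So H_0 ≅ Z.
rank ∂_1 = 8, rank ∂_2 = 18 ⇒ b_1 = 27 − 8 − 18 = 1; ∂_2 has invariant factor(s) [2] giving torsion. So H_1 ≅ Z ⊕ Z/2Z.
rank ∂_2 = 18, rank ∂_3 = 0 ⇒ b_2 = 18 − 18 − 0 = 0. So H_2 ≅ 0.

H_0 ≅ Z,  H_1 ≅ Z ⊕ Z/2Z,  H_2 = 0.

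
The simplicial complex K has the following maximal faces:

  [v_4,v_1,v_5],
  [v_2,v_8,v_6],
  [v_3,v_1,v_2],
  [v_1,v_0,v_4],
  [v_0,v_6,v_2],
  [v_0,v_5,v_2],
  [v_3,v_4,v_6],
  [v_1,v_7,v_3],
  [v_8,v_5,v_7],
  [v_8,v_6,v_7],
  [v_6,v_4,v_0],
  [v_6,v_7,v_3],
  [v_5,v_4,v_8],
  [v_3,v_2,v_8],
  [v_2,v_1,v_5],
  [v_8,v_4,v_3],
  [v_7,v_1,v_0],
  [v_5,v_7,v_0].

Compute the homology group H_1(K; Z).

K has 9 vertices, 27 edges, 18 triangles.
rank ∂_1 = 8, rank ∂_2 = 18 ⇒ b_1 = 27 − 8 − 18 = 1; ∂_2 has invariant factor(s) [2] giving torsion. So H_1 ≅ Z × Z/2.

H_1 ≅ Z × Z/2.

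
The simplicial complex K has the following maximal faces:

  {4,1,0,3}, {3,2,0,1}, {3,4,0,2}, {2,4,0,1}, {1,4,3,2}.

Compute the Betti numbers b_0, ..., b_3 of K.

Order the vertices as 0 < 1 < 2 < 3 < 4. Listing each simplex with vertices in this order, K has dimension 3 with simplices:

  0-simplices (5): [0], [1], [2], [3], [4]
  1-simplices (10): [0,1], [0,2], [0,3], [0,4], [1,2], [1,3], [1,4], [2,3], [2,4], [3,4]
  2-simplices (10): [0,1,2], [0,1,3], [0,1,4], [0,2,3], [0,2,4], [0,3,4], [1,2,3], [1,2,4], [1,3,4], [2,3,4]
  3-simplices (5): [0,1,2,3], [0,1,2,4], [0,1,3,4], [0,2,3,4], [1,2,3,4]

Hence C_0 ≅ Z^5, C_1 ≅ Z^10, C_2 ≅ Z^10, C_3 ≅ Z^5.

Boundary ∂_1: C_1 → C_0 sends each edge [p,q] (with p < q) to q − p. For instance
  ∂[0,1] = [1] − [0].
The resulting 5×10 matrix has rank 4, and its Smith normal form has invariant factors (1,1,1,1).

∂_2: C_2 → C_1 sends each 2-simplex [p,q,r] to [q,r] − [p,r] + [p,q]. For instance
  ∂[0,1,3] = [1,3] − [0,3] + [0,1],
  ∂[2,3,4] = [3,4] − [2,4] + [2,3].
The 10×10 boundary matrix has rank 6 and Smith normal form diag(1,1,1,1,1,1).

Boundary ∂_3: C_3 → C_2 sends each 3-simplex σ to the alternating sum Σ_i (−1)^i (σ with its i-th vertex removed). For instance
  ∂[0,1,2,3] = [1,2,3] − [0,2,3] + [0,1,3] − [0,1,2],
  ∂[0,2,3,4] = [2,3,4] − [0,3,4] + [0,2,4] − [0,2,3].
This gives a 10×5 integer matrix of rank 4; reducing to Smith normal form yields diagonal entries (1,1,1,1).

From H_k ≅ ker(∂_k) / im(∂_{k+1}) we obtain:

  H_0: rank C_0 − rank ∂_1 = 5 − 4 = 1, and the invariant factors of ∂_1 are all 1, so H_0 ≅ Z.
  H_1: rank ker ∂_1 − rank ∂_2 = (10 − 4) − 6 = 0, and the invariant factors of ∂_2 are all 1, so H_1 ≅ 0.
  H_2: rank ker ∂_2 − rank ∂_3 = (10 − 6) − 4 = 0, and the invariant factors of ∂_3 are all 1, so H_2 ≅ 0.
  H_3: rank ker ∂_3 − rank ∂_4 = (5 − 4) − 0 = 1, and there is no ∂_4, so H_3 ≅ Z.

As a check, the Euler characteristic is 5 − 10 + 10 − 5 = 0, which agrees with 1 − 0 + 0 − 1 = 0.
(K is a triangulation of the 3-sphere S^3.)

Hence the Betti numbers are b_0 = 1, b_1 = 0, b_2 = 0, b_3 = 1.

b_0 = 1, b_1 = 0, b_2 = 0, b_3 = 1.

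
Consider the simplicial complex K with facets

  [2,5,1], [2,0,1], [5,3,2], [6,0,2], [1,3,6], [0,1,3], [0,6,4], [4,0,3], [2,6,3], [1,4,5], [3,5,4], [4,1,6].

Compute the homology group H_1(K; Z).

We work with the vertex ordering 0 < 1 < 2 < 3 < 4 < 5 < 6. The simplices of K, each written with vertices in increasing order, are:

  0-simplices (7): [0], [1], [2], [3], [4], [5], [6]
  1-simplices (18): [0,1], [0,2], [0,3], [0,4], [0,6], [1,2], [1,3], [1,4], [1,5], [1,6], [2,3], [2,5], [2,6], [3,4], [3,5], [3,6], [4,5], [4,6]
  2-simplices (12): [0,1,2], [0,1,3], [0,2,6], [0,3,4], [0,4,6], [1,2,5], [1,3,6], [1,4,5], [1,4,6], [2,3,5], [2,3,6], [3,4,5]

giving chain groups C_0 ≅ Z^7, C_1 ≅ Z^18, C_2 ≅ Z^12.

The boundary map ∂_1: C_1 → C_0 maps an edge to its endpoints' difference, ∂[p,q] = q − p. For instance
  ∂[4,6] = [6] − [4].
The 7×18 boundary matrix has rank 6 and Smith normal form diag(1,1,1,1,1,1).

The boundary map ∂_2: C_2 → C_1 sends each 2-simplex [p,q,r] to [q,r] − [p,r] + [p,q]. For instance
  ∂[2,3,6] = [3,6] − [2,6] + [2,3],
  ∂[2,3,5] = [3,5] − [2,5] + [2,3].
The 18×12 boundary matrix has rank 12 and Smith normal form diag(1,1,1,1,1,1,1,1,1,1,1,2).

Reading off H_k = ker ∂_k / im ∂_{k+1}:

  H_1: rank ker ∂_1 − rank ∂_2 = (18 − 6) − 12 = 0, and ∂_2 has invariant factor 2 > 1, so H_1 ≅ Z_2.

H_1 ≅ Z_2.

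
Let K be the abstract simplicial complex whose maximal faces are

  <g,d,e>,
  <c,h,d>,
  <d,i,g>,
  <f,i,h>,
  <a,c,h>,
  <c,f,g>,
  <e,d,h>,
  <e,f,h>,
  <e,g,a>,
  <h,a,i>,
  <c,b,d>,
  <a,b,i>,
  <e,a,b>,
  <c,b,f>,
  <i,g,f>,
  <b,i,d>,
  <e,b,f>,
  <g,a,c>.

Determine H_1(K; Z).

H_1 = Z^2.

We work with the vertex ordering a < b < c < d < e < f < g < h < i. The simplices of K, each written with vertices in increasing order, are:

  0-simplices (9): a, b, c, d, e, f, g, h, i
  1-simplices (27): ab, ac, ae, ag, ah, ai, bc, bd, be, bf, bi, cd, cf, cg, ch, de, dg, dh, di, ef, eg, eh, fg, fh, fi, gi, hi
  2-simplices (18): abe, abi, acg, ach, aeg, ahi, bcd, bcf, bdi, bef, cdh, cfg, deg, deh, dgi, efh, fgi, fhi

giving chain groups C_0 ≅ Z^9, C_1 ≅ Z^27, C_2 ≅ Z^18.

The boundary map ∂_1: C_1 → C_0 maps an edge to its endpoints' difference, ∂[p,q] = q − p.
The 9×27 boundary matrix has rank 8 and Smith normal form diag(1,1,1,1,1,1,1,1).

Boundary ∂_2: C_2 → C_1 maps a triangle to the signed sum of its edges. For instance
  ∂aeg = eg − ag + ae,
  ∂ach = ch − ah + ac.
The 27×18 boundary matrix has rank 17 and Smith normal form diag(1,1,1,1,1,1,1,1,1,1,1,1,1,1,1,1,1).

Computing H_k = (kernel of ∂_k) / (image of ∂_{k+1}):

  H_1: rank ker ∂_1 − rank ∂_2 = (27 − 8) − 17 = 2, and the invariant factors of ∂_2 are all 1, so H_1 = Z^2.

(K is a triangulation of the torus T^2.)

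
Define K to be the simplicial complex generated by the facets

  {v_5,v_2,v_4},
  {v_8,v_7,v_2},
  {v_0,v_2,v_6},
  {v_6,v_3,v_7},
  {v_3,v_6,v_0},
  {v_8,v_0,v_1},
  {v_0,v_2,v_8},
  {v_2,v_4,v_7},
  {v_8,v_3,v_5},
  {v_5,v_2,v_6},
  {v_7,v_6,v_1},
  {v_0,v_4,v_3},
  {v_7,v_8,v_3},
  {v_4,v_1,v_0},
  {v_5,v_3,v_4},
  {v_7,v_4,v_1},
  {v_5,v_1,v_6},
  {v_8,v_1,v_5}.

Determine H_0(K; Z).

We work with the vertex ordering v_0 < v_1 < v_2 < v_3 < v_4 < v_5 < v_6 < v_7 < v_8. The simplices of K, each written with vertices in increasing order, are:

  0-simplices (9): [v_0], [v_1], [v_2], [v_3], [v_4], [v_5], [v_6], [v_7], [v_8]
  1-simplices (27): (27 of them)
  2-simplices (18): (18 of them)

Hence C_0 ≅ Z^9, C_1 ≅ Z^27, C_2 ≅ Z^18.

∂_1: C_1 → C_0 is given by ∂[p,q] = [q] − [p]. For instance
  ∂[v_0,v_4] = [v_4] − [v_0].
The resulting 9×27 matrix has rank 8, and its Smith normal form has invariant factors (1,1,1,1,1,1,1,1).

∂_2: C_2 → C_1 maps a triangle to the signed sum of its edges. For instance
  ∂[v_0,v_1,v_4] = [v_1,v_4] − [v_0,v_4] + [v_0,v_1],
  ∂[v_1,v_5,v_8] = [v_5,v_8] − [v_1,v_8] + [v_1,v_5].
The 27×18 boundary matrix has rank 17 and Smith normal form diag(1,1,1,1,1,1,1,1,1,1,1,1,1,1,1,1,1).

From H_k ≅ ker(∂_k) / im(∂_{k+1}) we obtain:

  H_0: rank C_0 − rank ∂_1 = 9 − 8 = 1, and the invariant factors of ∂_1 are all 1, so H_0 = Z.

H_0 = Z.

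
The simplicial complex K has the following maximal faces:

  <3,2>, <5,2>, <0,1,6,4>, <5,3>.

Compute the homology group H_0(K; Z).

Take the total order 0 < 1 < 2 < 3 < 4 < 5 < 6 on the vertex set. Then K (dimension 3) consists of the simplices:

  0-simplices (7): [0], [1], [2], [3], [4], [5], [6]
  1-simplices (9): [0,1], [0,4], [0,6], [1,4], [1,6], [2,3], [2,5], [3,5], [4,6]
  2-simplices (4): [0,1,4], [0,1,6], [0,4,6], [1,4,6]
  3-simplices (1): [0,1,4,6]

Hence C_0 ≅ Z^7, C_1 ≅ Z^9, C_2 ≅ Z^4, C_3 ≅ Z^1.

The boundary map ∂_1: C_1 → C_0 sends each edge [p,q] (with p < q) to q − p. For instance
  ∂[0,6] = [6] − [0].
The 7×9 boundary matrix has rank 5 and Smith normal form diag(1,1,1,1,1).

∂_2: C_2 → C_1 maps a triangle to the signed sum of its edges. For instance
  ∂[0,1,6] = [1,6] − [0,6] + [0,1],
  ∂[1,4,6] = [4,6] − [1,6] + [1,4].
The resulting 9×4 matrix has rank 3, and its Smith normal form has invariant factors (1,1,1).

∂_3: C_3 → C_2 sends each 3-simplex σ to the alternating sum Σ_i (−1)^i (σ with its i-th vertex removed). For instance
  ∂[0,1,4,6] = [1,4,6] − [0,4,6] + [0,1,6] − [0,1,4].
The resulting 4×1 matrix has rank 1, and its Smith normal form has invariant factors (1).

From H_k ≅ ker(∂_k) / im(∂_{k+1}) we obtain:

  H_0: rank C_0 − rank ∂_1 = 7 − 5 = 2, and the invariant factors of ∂_1 are all 1, so H_0 = Z^2.

(K is a triangulation of the disjoint union of the circle S^1 and the 3-simplex.)

H_0 ≅ Z^2.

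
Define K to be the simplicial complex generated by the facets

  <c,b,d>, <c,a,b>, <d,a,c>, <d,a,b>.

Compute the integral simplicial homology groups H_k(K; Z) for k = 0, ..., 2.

We work with the vertex ordering a < b < c < d. The simplices of K, each written with vertices in increasing order, are:

  0-simplices (4): a, b, c, d
  1-simplices (6): ab, ac, ad, bc, bd, cd
  2-simplices (4): abc, abd, acd, bcd

so the chain groups are C_0 ≅ Z^4, C_1 ≅ Z^6, C_2 ≅ Z^4.

∂_1: C_1 → C_0 maps an edge to its endpoints' difference, ∂[p,q] = q − p. For instance
  ∂ac = c − a.
As a 4×6 matrix over Z this has rank 3, with invariant factors (1,1,1).

The boundary map ∂_2: C_2 → C_1 acts by ∂[p,q,r] = [q,r] − [p,r] + [p,q]. For instance
  ∂acd = cd − ad + ac,
  ∂bcd = cd − bd + bc.
The 6×4 boundary matrix has rank 3 and Smith normal form diag(1,1,1).

Computing H_k = (kernel of ∂_k) / (image of ∂_{k+1}):

  H_0: rank C_0 − rank ∂_1 = 4 − 3 = 1, and the invariant factors of ∂_1 are all 1, so H_0 ≅ Z.
  H_1: rank ker ∂_1 − rank ∂_2 = (6 − 3) − 3 = 0, and the invariant factors of ∂_2 are all 1, so H_1 ≅ 0.
  H_2: rank ker ∂_2 − rank ∂_3 = (4 − 3) − 0 = 1, and there is no ∂_3, so H_2 ≅ Z.

(K is a triangulation of the 2-sphere S^2.)

H_0 = Z,  H_1 = 0,  H_2 = Z.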